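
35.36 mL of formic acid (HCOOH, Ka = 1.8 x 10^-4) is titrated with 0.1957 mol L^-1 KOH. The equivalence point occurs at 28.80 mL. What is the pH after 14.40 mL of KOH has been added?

3.74

14.40 mL is exactly half the equivalence volume (28.80/2), i.e. the half-equivalence point.
There, n(HA) = n(A^-), so pH = pKa = -log(1.8 x 10^-4) = 3.74.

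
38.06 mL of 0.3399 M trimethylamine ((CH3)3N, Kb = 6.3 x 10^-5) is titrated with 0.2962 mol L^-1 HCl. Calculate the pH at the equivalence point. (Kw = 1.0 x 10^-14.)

n((CH3)3N) = 0.3399 x 0.03806 = 0.01294 mol; V(HCl) at equivalence = 0.01294/0.2962 = 0.04368 L.
At equivalence the base is fully converted to (CH3)3NH+; total volume = 0.08174 L, so [(CH3)3NH+] = 0.01294/0.08174 = 0.1583 M.
Ka((CH3)3NH+) = Kw/Kb = 1.0e-14 / 6.3 x 10^-5 = 1.59e-10.
[H^+] = sqrt(Ka x [(CH3)3NH+]) = sqrt(1.59e-10 x 0.1583) = 5.01e-6 M.
pH = -log(5.01e-6) = 5.30.

5.30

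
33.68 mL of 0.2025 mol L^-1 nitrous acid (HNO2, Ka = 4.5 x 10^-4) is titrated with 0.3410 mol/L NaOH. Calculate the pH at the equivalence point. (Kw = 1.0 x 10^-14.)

n(HNO2) = 0.2025 x 0.03368 = 0.006820 mol; V(NaOH) at equivalence = 0.006820/0.3410 = 0.02000 L.
At equivalence all the acid is converted to NO2-; total volume = 0.03368 + 0.02000 = 0.05368 L, so [NO2-] = 0.006820/0.05368 = 0.1271 M.
Kb = Kw/Ka = 1.0e-14 / 4.5 x 10^-4 = 2.22e-11.
[OH^-] = sqrt(Kb x [NO2-]) = sqrt(2.22e-11 x 0.1271) = 1.68e-6 M.
pOH = 5.77, so pH = 14.00 - 5.77 = 8.23.

8.23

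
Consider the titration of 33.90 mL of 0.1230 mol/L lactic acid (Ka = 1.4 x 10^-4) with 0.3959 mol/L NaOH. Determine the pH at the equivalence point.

n(HC3H5O3) = 0.1230 x 0.03390 = 0.004170 mol; V(NaOH) at equivalence = 0.004170/0.3959 = 0.01053 L.
At equivalence all the acid is converted to C3H5O3-; total volume = 0.03390 + 0.01053 = 0.04443 L, so [C3H5O3-] = 0.004170/0.04443 = 0.09384 M.
Kb = Kw/Ka = 1.0e-14 / 1.4 x 10^-4 = 7.14e-11.
[OH^-] = sqrt(Kb x [C3H5O3-]) = sqrt(7.14e-11 x 0.09384) = 2.59e-6 M.
pOH = 5.59, so pH = 14.00 - 5.59 = 8.41.

8.41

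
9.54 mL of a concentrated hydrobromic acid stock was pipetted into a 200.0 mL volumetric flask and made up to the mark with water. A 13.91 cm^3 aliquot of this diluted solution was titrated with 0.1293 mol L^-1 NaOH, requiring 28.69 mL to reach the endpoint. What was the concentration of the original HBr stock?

n(NaOH) = 0.1293 x 0.02869 = 0.003710 mol.
n(HBr) in the aliquot = 0.003710 mol.
[diluted HBr] = 0.003710 / 0.01391 = 0.2667 M.
Dilution factor = 200.0/9.540 = 20.96, so [stock] = 0.2667 x 20.96 = 5.59 M.

5.59 M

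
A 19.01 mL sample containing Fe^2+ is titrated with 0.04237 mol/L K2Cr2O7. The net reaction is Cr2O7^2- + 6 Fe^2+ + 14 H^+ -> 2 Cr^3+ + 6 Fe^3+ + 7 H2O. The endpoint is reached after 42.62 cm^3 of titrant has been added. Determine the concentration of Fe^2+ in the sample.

n(K2Cr2O7) = 0.04237 x 0.04262 = 0.001806 mol.
From the balanced equation, 1 mol K2Cr2O7 reacts with 6 mol Fe^2+, so n(Fe^2+) = 0.001806 x 6/1 = 0.01083 mol.
[Fe^2+] = 0.01083 / 0.01901 L = 0.570 M.

0.570 M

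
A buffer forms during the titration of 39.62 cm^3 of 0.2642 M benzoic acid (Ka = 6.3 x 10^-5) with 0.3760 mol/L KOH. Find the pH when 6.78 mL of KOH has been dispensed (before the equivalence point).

3.71

Initial n(C6H5COOH) = 0.2642 x 0.03962 = 0.01047 mol.
n(KOH) added = 0.3760 x 0.006780 = 0.002549 mol, converting that many moles of C6H5COOH to C6H5COO-.
Remaining n(C6H5COOH) = 0.007918 mol; n(C6H5COO-) = 0.002549 mol.
By Henderson-Hasselbalch, pH = pKa + log([A^-]/[HA]) = 4.20 + log(0.002549/0.007918) = 4.20 + (-0.49) = 3.71.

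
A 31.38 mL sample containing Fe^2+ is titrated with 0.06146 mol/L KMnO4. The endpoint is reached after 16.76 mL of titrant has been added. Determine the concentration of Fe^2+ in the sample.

0.164 M

n(KMnO4) = 0.06146 x 0.01676 = 0.001030 mol.
From the balanced equation, 1 mol KMnO4 reacts with 5 mol Fe^2+, so n(Fe^2+) = 0.001030 x 5/1 = 0.005150 mol.
[Fe^2+] = 0.005150 / 0.03138 L = 0.164 M.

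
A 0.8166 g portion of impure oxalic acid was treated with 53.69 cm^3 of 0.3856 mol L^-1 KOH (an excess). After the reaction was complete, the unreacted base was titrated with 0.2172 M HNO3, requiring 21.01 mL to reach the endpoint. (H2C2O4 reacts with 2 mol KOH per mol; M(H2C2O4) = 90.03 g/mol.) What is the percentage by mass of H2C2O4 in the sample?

89.0%

Total n(KOH) added = 0.3856 x 0.05369 = 0.02070 mol.
n(HNO3) used = 0.2172 x 0.02101 = 0.004563 mol, which equals the excess n(KOH).
So n(KOH) consumed by the sample = 0.02070 - 0.004563 = 0.01614 mol.
n(H2C2O4) = 0.01614 / 2 = 0.008070 mol.
mass H2C2O4 = 0.008070 x 90.03 = 0.7265 g, so %H2C2O4 = 0.7265/0.8166 x 100 = 89.0%.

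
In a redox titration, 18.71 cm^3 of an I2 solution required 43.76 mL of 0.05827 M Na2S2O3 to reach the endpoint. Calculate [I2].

0.0681 M

n(Na2S2O3) = 0.05827 x 0.04376 = 0.002550 mol.
From the balanced equation, 2 mol Na2S2O3 reacts with 1 mol I2, so n(I2) = 0.002550 x 1/2 = 0.001275 mol.
[I2] = 0.001275 / 0.01871 L = 0.0681 M.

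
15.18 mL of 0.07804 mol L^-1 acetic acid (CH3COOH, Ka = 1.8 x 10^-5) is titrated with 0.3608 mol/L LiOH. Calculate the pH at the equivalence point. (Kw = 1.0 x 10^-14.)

n(CH3COOH) = 0.07804 x 0.01518 = 0.001185 mol; V(LiOH) at equivalence = 0.001185/0.3608 = 0.003283 L.
At equivalence all the acid is converted to CH3COO-; total volume = 0.01518 + 0.003283 = 0.01846 L, so [CH3COO-] = 0.001185/0.01846 = 0.06416 M.
Kb = Kw/Ka = 1.0e-14 / 1.8 x 10^-5 = 5.56e-10.
[OH^-] = sqrt(Kb x [CH3COO-]) = sqrt(5.56e-10 x 0.06416) = 5.97e-6 M.
pOH = 5.22, so pH = 14.00 - 5.22 = 8.78.

8.78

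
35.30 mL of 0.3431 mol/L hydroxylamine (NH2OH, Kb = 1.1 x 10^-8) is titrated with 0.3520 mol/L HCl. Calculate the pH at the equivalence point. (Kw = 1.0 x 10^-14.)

3.40

n(NH2OH) = 0.3431 x 0.03530 = 0.01211 mol; V(HCl) at equivalence = 0.01211/0.3520 = 0.03441 L.
At equivalence the base is fully converted to NH3OH+; total volume = 0.06971 L, so [NH3OH+] = 0.01211/0.06971 = 0.1737 M.
Ka(NH3OH+) = Kw/Kb = 1.0e-14 / 1.1 x 10^-8 = 9.09e-7.
[H^+] = sqrt(Ka x [NH3OH+]) = sqrt(9.09e-7 x 0.1737) = 0.000397 M.
pH = -log(0.000397) = 3.40.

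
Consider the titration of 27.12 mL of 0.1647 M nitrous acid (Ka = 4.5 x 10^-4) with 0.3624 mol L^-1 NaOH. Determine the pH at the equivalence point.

n(HNO2) = 0.1647 x 0.02712 = 0.004467 mol; V(NaOH) at equivalence = 0.004467/0.3624 = 0.01233 L.
At equivalence all the acid is converted to NO2-; total volume = 0.02712 + 0.01233 = 0.03945 L, so [NO2-] = 0.004467/0.03945 = 0.1132 M.
Kb = Kw/Ka = 1.0e-14 / 4.5 x 10^-4 = 2.22e-11.
[OH^-] = sqrt(Kb x [NO2-]) = sqrt(2.22e-11 x 0.1132) = 1.59e-6 M.
pOH = 5.80, so pH = 14.00 - 5.80 = 8.20.

8.20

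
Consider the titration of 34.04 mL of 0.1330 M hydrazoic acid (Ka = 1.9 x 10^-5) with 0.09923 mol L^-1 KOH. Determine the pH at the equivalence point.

8.74

n(HN3) = 0.1330 x 0.03404 = 0.004527 mol; V(KOH) at equivalence = 0.004527/0.09923 = 0.04562 L.
At equivalence all the acid is converted to N3-; total volume = 0.03404 + 0.04562 = 0.07966 L, so [N3-] = 0.004527/0.07966 = 0.05683 M.
Kb = Kw/Ka = 1.0e-14 / 1.9 x 10^-5 = 5.26e-10.
[OH^-] = sqrt(Kb x [N3-]) = sqrt(5.26e-10 x 0.05683) = 5.47e-6 M.
pOH = 5.26, so pH = 14.00 - 5.26 = 8.74.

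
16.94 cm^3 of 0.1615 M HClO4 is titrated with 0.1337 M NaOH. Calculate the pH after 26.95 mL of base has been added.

12.30

n(acid) = 0.1615 x 0.01694 = 0.002736 mol; n(NaOH) added = 0.1337 x 0.02695 = 0.003603 mol.
Base is in excess by 0.003603 - 0.002736 = 0.0008674 mol in a total volume of 0.04389 L.
[OH^-] = 0.0008674/0.04389 = 0.01976 M, so pOH = 1.70 and pH = 14.00 - 1.70 = 12.30.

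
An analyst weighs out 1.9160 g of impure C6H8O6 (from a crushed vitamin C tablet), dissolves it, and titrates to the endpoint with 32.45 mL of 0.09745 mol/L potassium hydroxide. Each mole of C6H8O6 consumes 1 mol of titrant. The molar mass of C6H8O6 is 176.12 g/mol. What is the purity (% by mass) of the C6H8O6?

n(KOH) = 0.09745 x 0.03245 = 0.003162 mol.
n(C6H8O6) = 0.003162 / 1 = 0.003162 mol.
mass of C6H8O6 = 0.003162 x 176.12 = 0.5569 g.
% purity = 0.5569 / 1.9160 x 100 = 29.1%.

29.1%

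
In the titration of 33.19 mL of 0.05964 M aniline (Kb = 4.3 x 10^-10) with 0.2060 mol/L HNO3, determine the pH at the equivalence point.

n(C6H5NH2) = 0.05964 x 0.03319 = 0.001979 mol; V(HNO3) at equivalence = 0.001979/0.2060 = 0.009609 L.
At equivalence the base is fully converted to C6H5NH3+; total volume = 0.04280 L, so [C6H5NH3+] = 0.001979/0.04280 = 0.04625 M.
Ka(C6H5NH3+) = Kw/Kb = 1.0e-14 / 4.3 x 10^-10 = 2.33e-5.
[H^+] = sqrt(Ka x [C6H5NH3+]) = sqrt(2.33e-5 x 0.04625) = 0.00104 M.
pH = -log(0.00104) = 2.98.

2.98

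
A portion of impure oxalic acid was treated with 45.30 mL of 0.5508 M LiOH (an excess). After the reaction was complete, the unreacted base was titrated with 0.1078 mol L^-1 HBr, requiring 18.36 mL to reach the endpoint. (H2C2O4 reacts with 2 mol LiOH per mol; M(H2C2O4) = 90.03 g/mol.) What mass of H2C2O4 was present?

1.03 g

Total n(LiOH) added = 0.5508 x 0.04530 = 0.02495 mol.
n(HBr) used = 0.1078 x 0.01836 = 0.001979 mol, which equals the excess n(LiOH).
So n(LiOH) consumed by the sample = 0.02495 - 0.001979 = 0.02297 mol.
n(H2C2O4) = 0.02297 / 2 = 0.01149 mol.
mass = 0.01149 mol x 90.03 g/mol = 1.03 g.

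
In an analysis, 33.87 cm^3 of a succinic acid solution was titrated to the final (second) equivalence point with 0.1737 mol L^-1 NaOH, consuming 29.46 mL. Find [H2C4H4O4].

n(NaOH) = 0.1737 x 0.02946 = 0.005117 mol.
At the final (second) equivalence point, 2 mol OH^- react per mol H2C4H4O4, so n(H2C4H4O4) = 0.005117 / 2 = 0.002559 mol.
[H2C4H4O4] = 0.002559 / 0.03387 L = 0.0755 M.

0.0755 M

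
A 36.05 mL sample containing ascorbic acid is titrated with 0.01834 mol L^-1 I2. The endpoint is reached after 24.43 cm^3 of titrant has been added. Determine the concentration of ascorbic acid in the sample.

0.0124 M

n(I2) = 0.01834 x 0.02443 = 0.0004480 mol.
From the balanced equation, 1 mol I2 reacts with 1 mol ascorbic acid, so n(ascorbic acid) = 0.0004480 x 1/1 = 0.0004480 mol.
[ascorbic acid] = 0.0004480 / 0.03605 L = 0.0124 M.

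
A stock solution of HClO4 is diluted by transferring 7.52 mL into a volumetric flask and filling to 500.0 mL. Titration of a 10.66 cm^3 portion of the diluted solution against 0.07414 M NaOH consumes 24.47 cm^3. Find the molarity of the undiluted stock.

n(NaOH) = 0.07414 x 0.02447 = 0.001814 mol.
n(HClO4) in the aliquot = 0.001814 mol.
[diluted HClO4] = 0.001814 / 0.01066 = 0.1702 M.
Dilution factor = 500.0/7.520 = 66.49, so [stock] = 0.1702 x 66.49 = 11.3 M.

11.3 M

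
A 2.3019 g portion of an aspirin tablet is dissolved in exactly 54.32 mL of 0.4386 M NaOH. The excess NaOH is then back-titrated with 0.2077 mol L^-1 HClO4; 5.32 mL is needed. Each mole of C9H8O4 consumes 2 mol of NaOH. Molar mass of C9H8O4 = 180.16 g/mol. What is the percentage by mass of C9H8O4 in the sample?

Total n(NaOH) added = 0.4386 x 0.05432 = 0.02382 mol.
n(HClO4) used = 0.2077 x 0.005320 = 0.001105 mol, which equals the excess n(NaOH).
So n(NaOH) consumed by the sample = 0.02382 - 0.001105 = 0.02272 mol.
n(C9H8O4) = 0.02272 / 2 = 0.01136 mol.
mass C9H8O4 = 0.01136 x 180.16 = 2.047 g, so %C9H8O4 = 2.047/2.3019 x 100 = 88.9%.

88.9%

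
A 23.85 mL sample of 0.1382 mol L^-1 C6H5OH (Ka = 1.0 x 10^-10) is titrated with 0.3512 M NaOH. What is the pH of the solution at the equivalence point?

11.50

n(C6H5OH) = 0.1382 x 0.02385 = 0.003296 mol; V(NaOH) at equivalence = 0.003296/0.3512 = 0.009385 L.
At equivalence all the acid is converted to C6H5O-; total volume = 0.02385 + 0.009385 = 0.03324 L, so [C6H5O-] = 0.003296/0.03324 = 0.09917 M.
Kb = Kw/Ka = 1.0e-14 / 1.0 x 10^-10 = 0.000100.
[OH^-] = sqrt(Kb x [C6H5O-]) = sqrt(0.000100 x 0.09917) = 0.00315 M.
pOH = 2.50, so pH = 14.00 - 2.50 = 11.50.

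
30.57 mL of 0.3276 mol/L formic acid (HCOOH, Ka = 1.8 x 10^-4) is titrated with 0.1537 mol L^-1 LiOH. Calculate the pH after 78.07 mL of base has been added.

12.26

n(acid) = 0.3276 x 0.03057 = 0.01001 mol; n(LiOH) added = 0.1537 x 0.07807 = 0.01200 mol.
Base is in excess by 0.01200 - 0.01001 = 0.001985 mol in a total volume of 0.1086 L.
[OH^-] = 0.001985/0.1086 = 0.01827 M, so pOH = 1.74 and pH = 14.00 - 1.74 = 12.26.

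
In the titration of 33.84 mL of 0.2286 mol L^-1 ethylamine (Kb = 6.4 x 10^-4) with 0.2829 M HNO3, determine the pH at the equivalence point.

5.85

n(C2H5NH2) = 0.2286 x 0.03384 = 0.007736 mol; V(HNO3) at equivalence = 0.007736/0.2829 = 0.02734 L.
At equivalence the base is fully converted to C2H5NH3+; total volume = 0.06118 L, so [C2H5NH3+] = 0.007736/0.06118 = 0.1264 M.
Ka(C2H5NH3+) = Kw/Kb = 1.0e-14 / 6.4 x 10^-4 = 1.56e-11.
[H^+] = sqrt(Ka x [C2H5NH3+]) = sqrt(1.56e-11 x 0.1264) = 1.41e-6 M.
pH = -log(1.41e-6) = 5.85.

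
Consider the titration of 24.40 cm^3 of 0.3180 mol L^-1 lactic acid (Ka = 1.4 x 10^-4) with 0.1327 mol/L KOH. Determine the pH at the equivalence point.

8.41

n(HC3H5O3) = 0.3180 x 0.02440 = 0.007759 mol; V(KOH) at equivalence = 0.007759/0.1327 = 0.05847 L.
At equivalence all the acid is converted to C3H5O3-; total volume = 0.02440 + 0.05847 = 0.08287 L, so [C3H5O3-] = 0.007759/0.08287 = 0.09363 M.
Kb = Kw/Ka = 1.0e-14 / 1.4 x 10^-4 = 7.14e-11.
[OH^-] = sqrt(Kb x [C3H5O3-]) = sqrt(7.14e-11 x 0.09363) = 2.59e-6 M.
pOH = 5.59, so pH = 14.00 - 5.59 = 8.41.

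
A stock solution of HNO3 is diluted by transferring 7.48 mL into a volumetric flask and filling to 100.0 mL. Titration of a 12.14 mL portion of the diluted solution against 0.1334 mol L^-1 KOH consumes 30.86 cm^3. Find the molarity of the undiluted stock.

4.53 M

n(KOH) = 0.1334 x 0.03086 = 0.004117 mol.
n(HNO3) in the aliquot = 0.004117 mol.
[diluted HNO3] = 0.004117 / 0.01214 = 0.3391 M.
Dilution factor = 100.0/7.480 = 13.37, so [stock] = 0.3391 x 13.37 = 4.53 M.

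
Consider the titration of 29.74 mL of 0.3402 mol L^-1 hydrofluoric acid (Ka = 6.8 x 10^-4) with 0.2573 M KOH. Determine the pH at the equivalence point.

8.17

n(HF) = 0.3402 x 0.02974 = 0.01012 mol; V(KOH) at equivalence = 0.01012/0.2573 = 0.03932 L.
At equivalence all the acid is converted to F-; total volume = 0.02974 + 0.03932 = 0.06906 L, so [F-] = 0.01012/0.06906 = 0.1465 M.
Kb = Kw/Ka = 1.0e-14 / 6.8 x 10^-4 = 1.47e-11.
[OH^-] = sqrt(Kb x [F-]) = sqrt(1.47e-11 x 0.1465) = 1.47e-6 M.
pOH = 5.83, so pH = 14.00 - 5.83 = 8.17.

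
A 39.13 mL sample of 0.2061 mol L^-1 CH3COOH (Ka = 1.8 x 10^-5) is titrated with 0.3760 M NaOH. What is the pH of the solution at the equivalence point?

n(CH3COOH) = 0.2061 x 0.03913 = 0.008065 mol; V(NaOH) at equivalence = 0.008065/0.3760 = 0.02145 L.
At equivalence all the acid is converted to CH3COO-; total volume = 0.03913 + 0.02145 = 0.06058 L, so [CH3COO-] = 0.008065/0.06058 = 0.1331 M.
Kb = Kw/Ka = 1.0e-14 / 1.8 x 10^-5 = 5.56e-10.
[OH^-] = sqrt(Kb x [CH3COO-]) = sqrt(5.56e-10 x 0.1331) = 8.60e-6 M.
pOH = 5.07, so pH = 14.00 - 5.07 = 8.93.

8.93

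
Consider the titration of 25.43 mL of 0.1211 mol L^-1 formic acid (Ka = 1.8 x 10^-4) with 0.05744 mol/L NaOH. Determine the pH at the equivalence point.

8.17

n(HCOOH) = 0.1211 x 0.02543 = 0.003080 mol; V(NaOH) at equivalence = 0.003080/0.05744 = 0.05361 L.
At equivalence all the acid is converted to HCOO-; total volume = 0.02543 + 0.05361 = 0.07904 L, so [HCOO-] = 0.003080/0.07904 = 0.03896 M.
Kb = Kw/Ka = 1.0e-14 / 1.8 x 10^-4 = 5.56e-11.
[OH^-] = sqrt(Kb x [HCOO-]) = sqrt(5.56e-11 x 0.03896) = 1.47e-6 M.
pOH = 5.83, so pH = 14.00 - 5.83 = 8.17.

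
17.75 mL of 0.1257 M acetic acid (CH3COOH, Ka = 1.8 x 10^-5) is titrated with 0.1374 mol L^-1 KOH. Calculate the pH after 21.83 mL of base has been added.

12.29

n(acid) = 0.1257 x 0.01775 = 0.002231 mol; n(KOH) added = 0.1374 x 0.02183 = 0.002999 mol.
Base is in excess by 0.002999 - 0.002231 = 0.0007683 mol in a total volume of 0.03958 L.
[OH^-] = 0.0007683/0.03958 = 0.01941 M, so pOH = 1.71 and pH = 14.00 - 1.71 = 12.29.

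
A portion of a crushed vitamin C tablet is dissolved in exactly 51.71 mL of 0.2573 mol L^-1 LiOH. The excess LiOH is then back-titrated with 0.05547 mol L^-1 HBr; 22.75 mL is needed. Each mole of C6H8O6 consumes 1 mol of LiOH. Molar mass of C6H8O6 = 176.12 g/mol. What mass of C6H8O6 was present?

2.12 g

Total n(LiOH) added = 0.2573 x 0.05171 = 0.01330 mol.
n(HBr) used = 0.05547 x 0.02275 = 0.001262 mol, which equals the excess n(LiOH).
So n(LiOH) consumed by the sample = 0.01330 - 0.001262 = 0.01204 mol.
n(C6H8O6) = 0.01204 / 1 = 0.01204 mol.
mass = 0.01204 mol x 176.12 g/mol = 2.12 g.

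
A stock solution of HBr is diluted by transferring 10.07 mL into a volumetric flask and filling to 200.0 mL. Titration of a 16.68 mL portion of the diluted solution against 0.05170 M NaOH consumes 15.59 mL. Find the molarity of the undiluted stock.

n(NaOH) = 0.05170 x 0.01559 = 0.0008060 mol.
n(HBr) in the aliquot = 0.0008060 mol.
[diluted HBr] = 0.0008060 / 0.01668 = 0.04832 M.
Dilution factor = 200.0/10.07 = 19.86, so [stock] = 0.04832 x 19.86 = 0.960 M.

0.960 M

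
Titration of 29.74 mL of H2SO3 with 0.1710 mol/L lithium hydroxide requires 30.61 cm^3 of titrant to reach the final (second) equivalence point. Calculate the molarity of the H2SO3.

0.0880 M

n(LiOH) = 0.1710 x 0.03061 = 0.005234 mol.
At the final (second) equivalence point, 2 mol OH^- react per mol H2SO3, so n(H2SO3) = 0.005234 / 2 = 0.002617 mol.
[H2SO3] = 0.002617 / 0.02974 L = 0.0880 M.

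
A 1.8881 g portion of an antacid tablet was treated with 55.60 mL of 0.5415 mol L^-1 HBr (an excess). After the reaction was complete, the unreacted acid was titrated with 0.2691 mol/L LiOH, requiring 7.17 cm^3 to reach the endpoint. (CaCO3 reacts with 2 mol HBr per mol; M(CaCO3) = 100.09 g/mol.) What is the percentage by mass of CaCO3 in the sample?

74.7%

Total n(HBr) added = 0.5415 x 0.05560 = 0.03011 mol.
n(LiOH) used = 0.2691 x 0.007170 = 0.001929 mol, which equals the excess n(HBr).
So n(HBr) consumed by the sample = 0.03011 - 0.001929 = 0.02818 mol.
n(CaCO3) = 0.02818 / 2 = 0.01409 mol.
mass CaCO3 = 0.01409 x 100.09 = 1.410 g, so %CaCO3 = 1.410/1.8881 x 100 = 74.7%.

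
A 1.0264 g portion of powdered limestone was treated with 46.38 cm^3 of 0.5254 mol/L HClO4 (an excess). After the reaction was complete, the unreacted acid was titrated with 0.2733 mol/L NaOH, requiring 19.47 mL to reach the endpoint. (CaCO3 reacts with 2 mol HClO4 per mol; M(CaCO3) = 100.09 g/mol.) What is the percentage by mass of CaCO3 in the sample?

Total n(HClO4) added = 0.5254 x 0.04638 = 0.02437 mol.
n(NaOH) used = 0.2733 x 0.01947 = 0.005321 mol, which equals the excess n(HClO4).
So n(HClO4) consumed by the sample = 0.02437 - 0.005321 = 0.01905 mol.
n(CaCO3) = 0.01905 / 2 = 0.009523 mol.
mass CaCO3 = 0.009523 x 100.09 = 0.9532 g, so %CaCO3 = 0.9532/1.0264 x 100 = 92.9%.

92.9%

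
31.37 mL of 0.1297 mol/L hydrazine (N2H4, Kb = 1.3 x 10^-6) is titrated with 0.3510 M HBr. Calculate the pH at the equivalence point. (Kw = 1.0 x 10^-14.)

n(N2H4) = 0.1297 x 0.03137 = 0.004069 mol; V(HBr) at equivalence = 0.004069/0.3510 = 0.01159 L.
At equivalence the base is fully converted to N2H5+; total volume = 0.04296 L, so [N2H5+] = 0.004069/0.04296 = 0.09471 M.
Ka(N2H5+) = Kw/Kb = 1.0e-14 / 1.3 x 10^-6 = 7.69e-9.
[H^+] = sqrt(Ka x [N2H5+]) = sqrt(7.69e-9 x 0.09471) = 2.70e-5 M.
pH = -log(2.70e-5) = 4.57.

4.57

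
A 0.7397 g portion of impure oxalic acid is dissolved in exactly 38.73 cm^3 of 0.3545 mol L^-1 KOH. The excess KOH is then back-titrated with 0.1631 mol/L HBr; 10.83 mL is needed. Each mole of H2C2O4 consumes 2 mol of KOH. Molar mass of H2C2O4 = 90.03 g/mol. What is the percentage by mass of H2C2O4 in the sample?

72.8%

Total n(KOH) added = 0.3545 x 0.03873 = 0.01373 mol.
n(HBr) used = 0.1631 x 0.01083 = 0.001766 mol, which equals the excess n(KOH).
So n(KOH) consumed by the sample = 0.01373 - 0.001766 = 0.01196 mol.
n(H2C2O4) = 0.01196 / 2 = 0.005982 mol.
mass H2C2O4 = 0.005982 x 90.03 = 0.5385 g, so %H2C2O4 = 0.5385/0.7397 x 100 = 72.8%.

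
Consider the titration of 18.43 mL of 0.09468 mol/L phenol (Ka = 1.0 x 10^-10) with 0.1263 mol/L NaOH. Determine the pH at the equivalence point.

n(C6H5OH) = 0.09468 x 0.01843 = 0.001745 mol; V(NaOH) at equivalence = 0.001745/0.1263 = 0.01382 L.
At equivalence all the acid is converted to C6H5O-; total volume = 0.01843 + 0.01382 = 0.03225 L, so [C6H5O-] = 0.001745/0.03225 = 0.05411 M.
Kb = Kw/Ka = 1.0e-14 / 1.0 x 10^-10 = 0.000100.
[OH^-] = sqrt(Kb x [C6H5O-]) = sqrt(0.000100 x 0.05411) = 0.00233 M.
pOH = 2.63, so pH = 14.00 - 2.63 = 11.37.

11.37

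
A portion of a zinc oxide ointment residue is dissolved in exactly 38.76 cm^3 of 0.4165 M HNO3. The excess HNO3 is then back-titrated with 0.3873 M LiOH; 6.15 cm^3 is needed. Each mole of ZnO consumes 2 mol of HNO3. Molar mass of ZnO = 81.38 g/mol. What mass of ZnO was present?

Total n(HNO3) added = 0.4165 x 0.03876 = 0.01614 mol.
n(LiOH) used = 0.3873 x 0.006150 = 0.002382 mol, which equals the excess n(HNO3).
So n(HNO3) consumed by the sample = 0.01614 - 0.002382 = 0.01376 mol.
n(ZnO) = 0.01376 / 2 = 0.006881 mol.
mass = 0.006881 mol x 81.38 g/mol = 0.560 g.

0.560 g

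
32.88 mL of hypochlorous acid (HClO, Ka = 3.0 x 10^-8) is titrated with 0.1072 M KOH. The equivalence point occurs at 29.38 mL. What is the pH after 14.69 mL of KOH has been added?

7.52

14.69 mL is exactly half the equivalence volume (29.38/2), i.e. the half-equivalence point.
There, n(HA) = n(A^-), so pH = pKa = -log(3.0 x 10^-8) = 7.52.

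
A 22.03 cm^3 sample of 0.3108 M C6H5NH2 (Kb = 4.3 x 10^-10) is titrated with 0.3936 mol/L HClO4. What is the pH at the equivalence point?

2.70

n(C6H5NH2) = 0.3108 x 0.02203 = 0.006847 mol; V(HClO4) at equivalence = 0.006847/0.3936 = 0.01740 L.
At equivalence the base is fully converted to C6H5NH3+; total volume = 0.03943 L, so [C6H5NH3+] = 0.006847/0.03943 = 0.1737 M.
Ka(C6H5NH3+) = Kw/Kb = 1.0e-14 / 4.3 x 10^-10 = 2.33e-5.
[H^+] = sqrt(Ka x [C6H5NH3+]) = sqrt(2.33e-5 x 0.1737) = 0.00201 M.
pH = -log(0.00201) = 2.70.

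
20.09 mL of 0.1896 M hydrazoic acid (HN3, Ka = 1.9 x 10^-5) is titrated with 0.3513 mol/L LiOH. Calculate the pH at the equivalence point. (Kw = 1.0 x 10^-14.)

n(HN3) = 0.1896 x 0.02009 = 0.003809 mol; V(LiOH) at equivalence = 0.003809/0.3513 = 0.01084 L.
At equivalence all the acid is converted to N3-; total volume = 0.02009 + 0.01084 = 0.03093 L, so [N3-] = 0.003809/0.03093 = 0.1231 M.
Kb = Kw/Ka = 1.0e-14 / 1.9 x 10^-5 = 5.26e-10.
[OH^-] = sqrt(Kb x [N3-]) = sqrt(5.26e-10 x 0.1231) = 8.05e-6 M.
pOH = 5.09, so pH = 14.00 - 5.09 = 8.91.

8.91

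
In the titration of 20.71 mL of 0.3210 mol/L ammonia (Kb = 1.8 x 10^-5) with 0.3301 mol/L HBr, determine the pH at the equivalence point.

5.02

n(NH3) = 0.3210 x 0.02071 = 0.006648 mol; V(HBr) at equivalence = 0.006648/0.3301 = 0.02014 L.
At equivalence the base is fully converted to NH4+; total volume = 0.04085 L, so [NH4+] = 0.006648/0.04085 = 0.1627 M.
Ka(NH4+) = Kw/Kb = 1.0e-14 / 1.8 x 10^-5 = 5.56e-10.
[H^+] = sqrt(Ka x [NH4+]) = sqrt(5.56e-10 x 0.1627) = 9.51e-6 M.
pH = -log(9.51e-6) = 5.02.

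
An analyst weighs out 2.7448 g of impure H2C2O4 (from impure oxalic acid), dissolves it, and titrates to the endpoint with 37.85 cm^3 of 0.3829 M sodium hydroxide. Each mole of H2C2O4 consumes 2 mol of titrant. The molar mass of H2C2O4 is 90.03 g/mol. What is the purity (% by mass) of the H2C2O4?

23.8%

n(NaOH) = 0.3829 x 0.03785 = 0.01449 mol.
n(H2C2O4) = 0.01449 / 2 = 0.007246 mol.
mass of H2C2O4 = 0.007246 x 90.03 = 0.6524 g.
% purity = 0.6524 / 2.7448 x 100 = 23.8%.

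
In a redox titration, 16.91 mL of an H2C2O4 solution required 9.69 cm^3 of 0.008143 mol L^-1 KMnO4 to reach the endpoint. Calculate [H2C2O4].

0.0117 M

n(KMnO4) = 0.008143 x 0.009690 = 7.891e-5 mol.
From the balanced equation, 2 mol KMnO4 reacts with 5 mol H2C2O4, so n(H2C2O4) = 7.891e-5 x 5/2 = 0.0001973 mol.
[H2C2O4] = 0.0001973 / 0.01691 L = 0.0117 M.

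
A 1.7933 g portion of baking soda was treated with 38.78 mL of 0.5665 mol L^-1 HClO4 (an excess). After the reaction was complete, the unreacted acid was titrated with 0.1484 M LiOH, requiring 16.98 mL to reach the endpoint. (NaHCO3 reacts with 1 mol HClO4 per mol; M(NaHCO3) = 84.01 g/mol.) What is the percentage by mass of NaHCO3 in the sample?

91.1%

Total n(HClO4) added = 0.5665 x 0.03878 = 0.02197 mol.
n(LiOH) used = 0.1484 x 0.01698 = 0.002520 mol, which equals the excess n(HClO4).
So n(HClO4) consumed by the sample = 0.02197 - 0.002520 = 0.01945 mol.
n(NaHCO3) = 0.01945 / 1 = 0.01945 mol.
mass NaHCO3 = 0.01945 x 84.01 = 1.634 g, so %NaHCO3 = 1.634/1.7933 x 100 = 91.1%.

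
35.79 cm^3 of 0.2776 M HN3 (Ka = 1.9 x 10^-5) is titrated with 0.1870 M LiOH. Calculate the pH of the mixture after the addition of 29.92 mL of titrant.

4.83

Initial n(HN3) = 0.2776 x 0.03579 = 0.009935 mol.
n(LiOH) added = 0.1870 x 0.02992 = 0.005595 mol, converting that many moles of HN3 to N3-.
Remaining n(HN3) = 0.004340 mol; n(N3-) = 0.005595 mol.
By Henderson-Hasselbalch, pH = pKa + log([A^-]/[HA]) = 4.72 + log(0.005595/0.004340) = 4.72 + (+0.11) = 4.83.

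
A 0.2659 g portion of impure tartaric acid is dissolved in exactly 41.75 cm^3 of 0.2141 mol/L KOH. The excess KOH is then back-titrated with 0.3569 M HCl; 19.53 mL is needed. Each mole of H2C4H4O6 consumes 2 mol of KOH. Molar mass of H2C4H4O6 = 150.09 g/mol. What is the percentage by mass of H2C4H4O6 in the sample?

Total n(KOH) added = 0.2141 x 0.04175 = 0.008939 mol.
n(HCl) used = 0.3569 x 0.01953 = 0.006970 mol, which equals the excess n(KOH).
So n(KOH) consumed by the sample = 0.008939 - 0.006970 = 0.001968 mol.
n(H2C4H4O6) = 0.001968 / 2 = 0.0009842 mol.
mass H2C4H4O6 = 0.0009842 x 150.09 = 0.1477 g, so %H2C4H4O6 = 0.1477/0.2659 x 100 = 55.6%.

55.6%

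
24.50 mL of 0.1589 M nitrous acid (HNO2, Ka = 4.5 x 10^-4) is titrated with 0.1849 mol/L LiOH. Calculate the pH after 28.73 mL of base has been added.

n(acid) = 0.1589 x 0.02450 = 0.003893 mol; n(LiOH) added = 0.1849 x 0.02873 = 0.005312 mol.
Base is in excess by 0.005312 - 0.003893 = 0.001419 mol in a total volume of 0.05323 L.
[OH^-] = 0.001419/0.05323 = 0.02666 M, so pOH = 1.57 and pH = 14.00 - 1.57 = 12.43.

12.43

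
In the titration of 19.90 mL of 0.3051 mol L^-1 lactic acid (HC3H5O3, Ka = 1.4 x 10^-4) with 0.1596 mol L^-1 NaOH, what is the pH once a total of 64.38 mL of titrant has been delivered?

12.70

n(acid) = 0.3051 x 0.01990 = 0.006071 mol; n(NaOH) added = 0.1596 x 0.06438 = 0.01028 mol.
Base is in excess by 0.01028 - 0.006071 = 0.004204 mol in a total volume of 0.08428 L.
[OH^-] = 0.004204/0.08428 = 0.04988 M, so pOH = 1.30 and pH = 14.00 - 1.30 = 12.70.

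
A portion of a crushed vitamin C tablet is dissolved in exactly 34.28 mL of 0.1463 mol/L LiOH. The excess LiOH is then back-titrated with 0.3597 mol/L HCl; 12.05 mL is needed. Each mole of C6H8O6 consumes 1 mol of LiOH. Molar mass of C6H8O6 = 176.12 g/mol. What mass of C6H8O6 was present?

0.120 g

Total n(LiOH) added = 0.1463 x 0.03428 = 0.005015 mol.
n(HCl) used = 0.3597 x 0.01205 = 0.004334 mol, which equals the excess n(LiOH).
So n(LiOH) consumed by the sample = 0.005015 - 0.004334 = 0.0006808 mol.
n(C6H8O6) = 0.0006808 / 1 = 0.0006808 mol.
mass = 0.0006808 mol x 176.12 g/mol = 0.120 g.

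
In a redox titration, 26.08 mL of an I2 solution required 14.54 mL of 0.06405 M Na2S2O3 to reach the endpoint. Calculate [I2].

n(Na2S2O3) = 0.06405 x 0.01454 = 0.0009313 mol.
From the balanced equation, 2 mol Na2S2O3 reacts with 1 mol I2, so n(I2) = 0.0009313 x 1/2 = 0.0004656 mol.
[I2] = 0.0004656 / 0.02608 L = 0.0179 M.

0.0179 M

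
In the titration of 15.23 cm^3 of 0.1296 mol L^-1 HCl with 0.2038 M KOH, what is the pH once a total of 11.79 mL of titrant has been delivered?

n(acid) = 0.1296 x 0.01523 = 0.001974 mol; n(KOH) added = 0.2038 x 0.01179 = 0.002403 mol.
Base is in excess by 0.002403 - 0.001974 = 0.0004290 mol in a total volume of 0.02702 L.
[OH^-] = 0.0004290/0.02702 = 0.01588 M, so pOH = 1.80 and pH = 14.00 - 1.80 = 12.20.

12.20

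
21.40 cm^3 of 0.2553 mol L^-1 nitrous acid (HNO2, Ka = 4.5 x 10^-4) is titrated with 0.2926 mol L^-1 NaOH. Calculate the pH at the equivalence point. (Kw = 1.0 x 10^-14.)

n(HNO2) = 0.2553 x 0.02140 = 0.005463 mol; V(NaOH) at equivalence = 0.005463/0.2926 = 0.01867 L.
At equivalence all the acid is converted to NO2-; total volume = 0.02140 + 0.01867 = 0.04007 L, so [NO2-] = 0.005463/0.04007 = 0.1363 M.
Kb = Kw/Ka = 1.0e-14 / 4.5 x 10^-4 = 2.22e-11.
[OH^-] = sqrt(Kb x [NO2-]) = sqrt(2.22e-11 x 0.1363) = 1.74e-6 M.
pOH = 5.76, so pH = 14.00 - 5.76 = 8.24.

8.24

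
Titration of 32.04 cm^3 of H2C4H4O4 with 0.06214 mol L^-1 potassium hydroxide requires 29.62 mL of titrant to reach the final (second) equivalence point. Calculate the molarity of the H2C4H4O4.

0.0287 M

n(KOH) = 0.06214 x 0.02962 = 0.001841 mol.
At the final (second) equivalence point, 2 mol OH^- react per mol H2C4H4O4, so n(H2C4H4O4) = 0.001841 / 2 = 0.0009203 mol.
[H2C4H4O4] = 0.0009203 / 0.03204 L = 0.0287 M.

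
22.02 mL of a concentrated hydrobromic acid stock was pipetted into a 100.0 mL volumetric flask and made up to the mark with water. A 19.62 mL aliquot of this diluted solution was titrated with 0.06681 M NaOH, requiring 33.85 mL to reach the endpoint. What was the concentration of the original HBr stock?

0.523 M

n(NaOH) = 0.06681 x 0.03385 = 0.002262 mol.
n(HBr) in the aliquot = 0.002262 mol.
[diluted HBr] = 0.002262 / 0.01962 = 0.1153 M.
Dilution factor = 100.0/22.02 = 4.541, so [stock] = 0.1153 x 4.541 = 0.523 M.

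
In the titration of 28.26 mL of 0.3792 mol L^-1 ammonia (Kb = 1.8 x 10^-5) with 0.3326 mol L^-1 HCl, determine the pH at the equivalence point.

5.00

n(NH3) = 0.3792 x 0.02826 = 0.01072 mol; V(HCl) at equivalence = 0.01072/0.3326 = 0.03222 L.
At equivalence the base is fully converted to NH4+; total volume = 0.06048 L, so [NH4+] = 0.01072/0.06048 = 0.1772 M.
Ka(NH4+) = Kw/Kb = 1.0e-14 / 1.8 x 10^-5 = 5.56e-10.
[H^+] = sqrt(Ka x [NH4+]) = sqrt(5.56e-10 x 0.1772) = 9.92e-6 M.
pH = -log(9.92e-6) = 5.00.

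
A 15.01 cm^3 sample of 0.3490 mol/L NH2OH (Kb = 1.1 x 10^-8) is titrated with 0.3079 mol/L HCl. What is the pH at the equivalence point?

3.41

n(NH2OH) = 0.3490 x 0.01501 = 0.005238 mol; V(HCl) at equivalence = 0.005238/0.3079 = 0.01701 L.
At equivalence the base is fully converted to NH3OH+; total volume = 0.03202 L, so [NH3OH+] = 0.005238/0.03202 = 0.1636 M.
Ka(NH3OH+) = Kw/Kb = 1.0e-14 / 1.1 x 10^-8 = 9.09e-7.
[H^+] = sqrt(Ka x [NH3OH+]) = sqrt(9.09e-7 x 0.1636) = 0.000386 M.
pH = -log(0.000386) = 3.41.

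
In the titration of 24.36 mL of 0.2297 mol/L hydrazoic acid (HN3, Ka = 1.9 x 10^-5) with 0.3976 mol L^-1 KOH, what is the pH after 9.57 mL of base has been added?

5.05

Initial n(HN3) = 0.2297 x 0.02436 = 0.005595 mol.
n(KOH) added = 0.3976 x 0.009570 = 0.003805 mol, converting that many moles of HN3 to N3-.
Remaining n(HN3) = 0.001790 mol; n(N3-) = 0.003805 mol.
By Henderson-Hasselbalch, pH = pKa + log([A^-]/[HA]) = 4.72 + log(0.003805/0.001790) = 4.72 + (+0.33) = 5.05.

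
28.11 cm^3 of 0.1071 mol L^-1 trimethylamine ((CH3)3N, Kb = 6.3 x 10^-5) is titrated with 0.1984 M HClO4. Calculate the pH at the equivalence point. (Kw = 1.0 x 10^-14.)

5.48

n((CH3)3N) = 0.1071 x 0.02811 = 0.003011 mol; V(HClO4) at equivalence = 0.003011/0.1984 = 0.01517 L.
At equivalence the base is fully converted to (CH3)3NH+; total volume = 0.04328 L, so [(CH3)3NH+] = 0.003011/0.04328 = 0.06955 M.
Ka((CH3)3NH+) = Kw/Kb = 1.0e-14 / 6.3 x 10^-5 = 1.59e-10.
[H^+] = sqrt(Ka x [(CH3)3NH+]) = sqrt(1.59e-10 x 0.06955) = 3.32e-6 M.
pH = -log(3.32e-6) = 5.48.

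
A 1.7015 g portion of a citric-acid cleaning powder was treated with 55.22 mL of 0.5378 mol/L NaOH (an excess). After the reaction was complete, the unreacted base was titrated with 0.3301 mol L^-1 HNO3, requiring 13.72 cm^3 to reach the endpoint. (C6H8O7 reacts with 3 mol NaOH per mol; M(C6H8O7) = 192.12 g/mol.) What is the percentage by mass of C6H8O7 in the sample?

Total n(NaOH) added = 0.5378 x 0.05522 = 0.02970 mol.
n(HNO3) used = 0.3301 x 0.01372 = 0.004529 mol, which equals the excess n(NaOH).
So n(NaOH) consumed by the sample = 0.02970 - 0.004529 = 0.02517 mol.
n(C6H8O7) = 0.02517 / 3 = 0.008389 mol.
mass C6H8O7 = 0.008389 x 192.12 = 1.612 g, so %C6H8O7 = 1.612/1.7015 x 100 = 94.7%.

94.7%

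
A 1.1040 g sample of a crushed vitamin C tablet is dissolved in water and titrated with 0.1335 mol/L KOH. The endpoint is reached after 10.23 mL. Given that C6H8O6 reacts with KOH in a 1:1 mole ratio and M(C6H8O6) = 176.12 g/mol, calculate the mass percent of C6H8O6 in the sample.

n(KOH) = 0.1335 x 0.01023 = 0.001366 mol.
n(C6H8O6) = 0.001366 / 1 = 0.001366 mol.
mass of C6H8O6 = 0.001366 x 176.12 = 0.2405 g.
% purity = 0.2405 / 1.1040 x 100 = 21.8%.

21.8%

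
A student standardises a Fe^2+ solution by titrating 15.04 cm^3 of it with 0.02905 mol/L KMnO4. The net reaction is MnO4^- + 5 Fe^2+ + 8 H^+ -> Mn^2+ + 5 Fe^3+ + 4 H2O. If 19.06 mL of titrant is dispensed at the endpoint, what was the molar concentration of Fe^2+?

0.184 M

n(KMnO4) = 0.02905 x 0.01906 = 0.0005537 mol.
From the balanced equation, 1 mol KMnO4 reacts with 5 mol Fe^2+, so n(Fe^2+) = 0.0005537 x 5/1 = 0.002768 mol.
[Fe^2+] = 0.002768 / 0.01504 L = 0.184 M.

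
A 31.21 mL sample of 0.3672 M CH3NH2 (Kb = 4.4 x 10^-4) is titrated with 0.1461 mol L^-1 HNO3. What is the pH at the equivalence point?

n(CH3NH2) = 0.3672 x 0.03121 = 0.01146 mol; V(HNO3) at equivalence = 0.01146/0.1461 = 0.07844 L.
At equivalence the base is fully converted to CH3NH3+; total volume = 0.1097 L, so [CH3NH3+] = 0.01146/0.1097 = 0.1045 M.
Ka(CH3NH3+) = Kw/Kb = 1.0e-14 / 4.4 x 10^-4 = 2.27e-11.
[H^+] = sqrt(Ka x [CH3NH3+]) = sqrt(2.27e-11 x 0.1045) = 1.54e-6 M.
pH = -log(1.54e-6) = 5.81.

5.81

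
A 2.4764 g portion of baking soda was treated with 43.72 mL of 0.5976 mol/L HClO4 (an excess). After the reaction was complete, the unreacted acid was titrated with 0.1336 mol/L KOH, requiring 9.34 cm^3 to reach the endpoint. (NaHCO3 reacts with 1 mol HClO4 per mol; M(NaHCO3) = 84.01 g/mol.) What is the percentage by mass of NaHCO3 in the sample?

Total n(HClO4) added = 0.5976 x 0.04372 = 0.02613 mol.
n(KOH) used = 0.1336 x 0.009340 = 0.001248 mol, which equals the excess n(HClO4).
So n(HClO4) consumed by the sample = 0.02613 - 0.001248 = 0.02488 mol.
n(NaHCO3) = 0.02488 / 1 = 0.02488 mol.
mass NaHCO3 = 0.02488 x 84.01 = 2.090 g, so %NaHCO3 = 2.090/2.4764 x 100 = 84.4%.

84.4%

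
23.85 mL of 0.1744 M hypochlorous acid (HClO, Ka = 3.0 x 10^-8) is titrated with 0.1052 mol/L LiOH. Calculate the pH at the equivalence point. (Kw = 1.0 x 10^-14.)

n(HClO) = 0.1744 x 0.02385 = 0.004159 mol; V(LiOH) at equivalence = 0.004159/0.1052 = 0.03954 L.
At equivalence all the acid is converted to ClO-; total volume = 0.02385 + 0.03954 = 0.06339 L, so [ClO-] = 0.004159/0.06339 = 0.06562 M.
Kb = Kw/Ka = 1.0e-14 / 3.0 x 10^-8 = 3.33e-7.
[OH^-] = sqrt(Kb x [ClO-]) = sqrt(3.33e-7 x 0.06562) = 0.000148 M.
pOH = 3.83, so pH = 14.00 - 3.83 = 10.17.

10.17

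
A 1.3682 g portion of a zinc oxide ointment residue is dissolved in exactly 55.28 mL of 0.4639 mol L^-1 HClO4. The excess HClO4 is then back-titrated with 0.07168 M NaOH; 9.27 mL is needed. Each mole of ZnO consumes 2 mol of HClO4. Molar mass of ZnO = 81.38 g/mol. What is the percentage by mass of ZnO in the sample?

74.3%

Total n(HClO4) added = 0.4639 x 0.05528 = 0.02564 mol.
n(NaOH) used = 0.07168 x 0.009270 = 0.0006645 mol, which equals the excess n(HClO4).
So n(HClO4) consumed by the sample = 0.02564 - 0.0006645 = 0.02498 mol.
n(ZnO) = 0.02498 / 2 = 0.01249 mol.
mass ZnO = 0.01249 x 81.38 = 1.016 g, so %ZnO = 1.016/1.3682 x 100 = 74.3%.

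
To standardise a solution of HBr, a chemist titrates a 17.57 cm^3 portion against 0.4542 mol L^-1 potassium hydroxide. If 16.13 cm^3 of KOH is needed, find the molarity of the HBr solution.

0.417 M

n(KOH) delivered = 0.4542 x 0.01613 = 0.007326 mol.
For a 1:1 reaction, n(HBr) = 0.007326 mol.
[HBr] = 0.007326 mol / 0.01757 L = 0.417 M.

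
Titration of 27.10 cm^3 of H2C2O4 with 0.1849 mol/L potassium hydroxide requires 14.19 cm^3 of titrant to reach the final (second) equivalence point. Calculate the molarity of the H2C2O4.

n(KOH) = 0.1849 x 0.01419 = 0.002624 mol.
At the final (second) equivalence point, 2 mol OH^- react per mol H2C2O4, so n(H2C2O4) = 0.002624 / 2 = 0.001312 mol.
[H2C2O4] = 0.001312 / 0.02710 L = 0.0484 M.

0.0484 M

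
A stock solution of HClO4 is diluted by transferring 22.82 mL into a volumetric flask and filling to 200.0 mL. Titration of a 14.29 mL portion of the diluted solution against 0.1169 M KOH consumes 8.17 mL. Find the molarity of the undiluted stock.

n(KOH) = 0.1169 x 0.008170 = 0.0009551 mol.
n(HClO4) in the aliquot = 0.0009551 mol.
[diluted HClO4] = 0.0009551 / 0.01429 = 0.06684 M.
Dilution factor = 200.0/22.82 = 8.764, so [stock] = 0.06684 x 8.764 = 0.586 M.

0.586 M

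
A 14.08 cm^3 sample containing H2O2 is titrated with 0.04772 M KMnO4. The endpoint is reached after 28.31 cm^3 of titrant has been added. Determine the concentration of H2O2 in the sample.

n(KMnO4) = 0.04772 x 0.02831 = 0.001351 mol.
From the balanced equation, 2 mol KMnO4 reacts with 5 mol H2O2, so n(H2O2) = 0.001351 x 5/2 = 0.003377 mol.
[H2O2] = 0.003377 / 0.01408 L = 0.240 M.

0.240 M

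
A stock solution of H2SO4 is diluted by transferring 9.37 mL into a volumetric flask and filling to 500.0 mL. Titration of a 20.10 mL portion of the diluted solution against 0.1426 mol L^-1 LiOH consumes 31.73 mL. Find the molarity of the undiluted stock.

n(LiOH) = 0.1426 x 0.03173 = 0.004525 mol.
n(H2SO4) in the aliquot = 0.004525 x 1/2 = 0.002262 mol.
[diluted H2SO4] = 0.002262 / 0.02010 = 0.1126 M.
Dilution factor = 500.0/9.370 = 53.36, so [stock] = 0.1126 x 53.36 = 6.01 M.

6.01 M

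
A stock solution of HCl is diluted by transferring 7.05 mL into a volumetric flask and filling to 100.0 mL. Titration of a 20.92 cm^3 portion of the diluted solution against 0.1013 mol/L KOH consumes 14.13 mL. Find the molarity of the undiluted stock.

n(KOH) = 0.1013 x 0.01413 = 0.001431 mol.
n(HCl) in the aliquot = 0.001431 mol.
[diluted HCl] = 0.001431 / 0.02092 = 0.06842 M.
Dilution factor = 100.0/7.050 = 14.18, so [stock] = 0.06842 x 14.18 = 0.971 M.

0.971 M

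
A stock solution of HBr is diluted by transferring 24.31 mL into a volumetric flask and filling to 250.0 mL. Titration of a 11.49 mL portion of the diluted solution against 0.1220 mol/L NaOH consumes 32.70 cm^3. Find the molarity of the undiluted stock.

3.57 M

n(NaOH) = 0.1220 x 0.03270 = 0.003989 mol.
n(HBr) in the aliquot = 0.003989 mol.
[diluted HBr] = 0.003989 / 0.01149 = 0.3472 M.
Dilution factor = 250.0/24.31 = 10.28, so [stock] = 0.3472 x 10.28 = 3.57 M.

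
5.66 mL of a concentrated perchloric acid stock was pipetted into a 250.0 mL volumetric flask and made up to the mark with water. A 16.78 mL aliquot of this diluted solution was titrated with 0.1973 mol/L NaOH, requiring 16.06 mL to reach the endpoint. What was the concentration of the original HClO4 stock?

8.34 M

n(NaOH) = 0.1973 x 0.01606 = 0.003169 mol.
n(HClO4) in the aliquot = 0.003169 mol.
[diluted HClO4] = 0.003169 / 0.01678 = 0.1888 M.
Dilution factor = 250.0/5.660 = 44.17, so [stock] = 0.1888 x 44.17 = 8.34 M.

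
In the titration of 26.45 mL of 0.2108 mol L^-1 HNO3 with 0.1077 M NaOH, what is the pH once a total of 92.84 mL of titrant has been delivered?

12.57

n(acid) = 0.2108 x 0.02645 = 0.005576 mol; n(NaOH) added = 0.1077 x 0.09284 = 0.009999 mol.
Base is in excess by 0.009999 - 0.005576 = 0.004423 mol in a total volume of 0.1193 L.
[OH^-] = 0.004423/0.1193 = 0.03708 M, so pOH = 1.43 and pH = 14.00 - 1.43 = 12.57.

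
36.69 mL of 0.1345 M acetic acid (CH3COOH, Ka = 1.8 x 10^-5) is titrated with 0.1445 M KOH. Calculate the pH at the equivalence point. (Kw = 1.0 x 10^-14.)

n(CH3COOH) = 0.1345 x 0.03669 = 0.004935 mol; V(KOH) at equivalence = 0.004935/0.1445 = 0.03415 L.
At equivalence all the acid is converted to CH3COO-; total volume = 0.03669 + 0.03415 = 0.07084 L, so [CH3COO-] = 0.004935/0.07084 = 0.06966 M.
Kb = Kw/Ka = 1.0e-14 / 1.8 x 10^-5 = 5.56e-10.
[OH^-] = sqrt(Kb x [CH3COO-]) = sqrt(5.56e-10 x 0.06966) = 6.22e-6 M.
pOH = 5.21, so pH = 14.00 - 5.21 = 8.79.

8.79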